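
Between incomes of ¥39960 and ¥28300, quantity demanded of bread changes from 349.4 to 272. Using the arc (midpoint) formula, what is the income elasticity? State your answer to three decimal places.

0.729

ΔQ = 272 − 349.4 = -77.4; midpoint Q̄ = (349.4 + 272)/2 = 310.7.
ΔI = 28300 − 39960 = -11660; midpoint Ī = (39960 + 28300)/2 = 34130.
η = (ΔQ/Q̄) ÷ (ΔI/Ī) = (-77.4/310.7) ÷ (-11660/34130) = 0.729.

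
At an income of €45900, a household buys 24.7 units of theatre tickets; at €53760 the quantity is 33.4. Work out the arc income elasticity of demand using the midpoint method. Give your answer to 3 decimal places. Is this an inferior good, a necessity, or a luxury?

1.899 (luxury)

ΔQ = 33.4 − 24.7 = 8.7; midpoint Q̄ = (24.7 + 33.4)/2 = 29.05.
ΔI = 53760 − 45900 = 7860; midpoint Ī = (45900 + 53760)/2 = 49830.
η = (ΔQ/Q̄) ÷ (ΔI/Ī) = (8.7/29.05) ÷ (7860/49830) = 1.899.
η > 1 ⇒ luxury.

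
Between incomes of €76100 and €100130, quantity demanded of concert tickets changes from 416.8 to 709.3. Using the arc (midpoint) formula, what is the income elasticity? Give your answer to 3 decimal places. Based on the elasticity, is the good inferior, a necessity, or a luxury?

ΔQ = 709.3 − 416.8 = 292.5; midpoint Q̄ = (416.8 + 709.3)/2 = 563.05.
ΔI = 100130 − 76100 = 24030; midpoint Ī = (76100 + 100130)/2 = 88115.
η = (ΔQ/Q̄) ÷ (ΔI/Ī) = (292.5/563.05) ÷ (24030/88115) = 1.905.
η > 1 ⇒ luxury.

1.905 (luxury)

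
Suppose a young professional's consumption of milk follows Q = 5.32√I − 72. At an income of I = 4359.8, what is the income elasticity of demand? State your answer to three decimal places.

0.629

At I = 4359.8: Q = 279.273.
dQ/dI = 5.32/(2√I) = 0.0402855 at this income.
η = (dQ/dI)·(I/Q) = 0.0402855 × (4359.8/279.273) = 0.629.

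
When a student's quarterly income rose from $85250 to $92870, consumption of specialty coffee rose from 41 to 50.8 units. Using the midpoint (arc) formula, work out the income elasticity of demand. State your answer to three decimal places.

ΔQ = 50.8 − 41 = 9.8; midpoint Q̄ = (41 + 50.8)/2 = 45.9.
ΔI = 92870 − 85250 = 7620; midpoint Ī = (85250 + 92870)/2 = 89060.
η = (ΔQ/Q̄) ÷ (ΔI/Ī) = (9.8/45.9) ÷ (7620/89060) = 2.495.

2.495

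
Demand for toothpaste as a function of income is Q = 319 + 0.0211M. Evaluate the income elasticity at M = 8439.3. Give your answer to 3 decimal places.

At M = 8439.3: Q = 497.069.
dQ/dM = 0.0211.
η = (dQ/dM)·(M/Q) = 0.0211 × (8439.3/497.069) = 0.358.

0.358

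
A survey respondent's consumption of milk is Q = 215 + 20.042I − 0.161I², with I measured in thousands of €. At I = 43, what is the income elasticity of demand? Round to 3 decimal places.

0.342

At I = 43: Q = 779.1170.
dQ/dI = 20.042 − 0.322I = 6.19600.
η = (dQ/dI)·(I/Q) = 6.19600 × (43/779.1170) = 0.342.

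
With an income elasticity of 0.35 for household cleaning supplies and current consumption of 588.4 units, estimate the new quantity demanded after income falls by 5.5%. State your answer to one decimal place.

577.1

%ΔQ ≈ η × %ΔI = 0.35 × (-5.5%) = -1.925%.
New Q ≈ 588.4 × (1 − 0.01925) = 577.1.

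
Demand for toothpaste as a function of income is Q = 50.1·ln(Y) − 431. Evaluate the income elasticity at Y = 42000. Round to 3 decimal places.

At Y = 42000: Q = 102.336.
dQ/dY = 50.1/Y = 0.00119286 at this income.
η = (dQ/dY)·(Y/Q) = 0.00119286 × (42000/102.336) = 0.490.

0.490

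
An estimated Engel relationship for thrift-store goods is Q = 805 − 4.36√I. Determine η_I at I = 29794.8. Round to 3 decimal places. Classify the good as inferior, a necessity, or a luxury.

At I = 29794.8: Q = 52.413.
dQ/dI = -4.36/(2√I) = -0.0126295 at this income.
η = (dQ/dI)·(I/Q) = -0.0126295 × (29794.8/52.413) = -7.179.
Since η < 0, the good is an inferior good.

-7.179 (inferior good)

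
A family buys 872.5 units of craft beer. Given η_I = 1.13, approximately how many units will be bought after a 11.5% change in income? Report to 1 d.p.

985.9

%ΔQ ≈ η × %ΔI = 1.13 × 11.5% = 12.995%.
New Q ≈ 872.5 × (1 + 0.12995) = 985.9.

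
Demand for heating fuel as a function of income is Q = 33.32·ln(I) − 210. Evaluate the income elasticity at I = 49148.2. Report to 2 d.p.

0.22

At I = 49148.2: Q = 149.942.
dQ/dI = 33.32/I = 0.00067795 at this income.
η = (dQ/dI)·(I/Q) = 0.00067795 × (49148.2/149.942) = 0.22.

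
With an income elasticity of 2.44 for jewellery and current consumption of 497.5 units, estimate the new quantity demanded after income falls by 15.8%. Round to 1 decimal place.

305.7

%ΔQ ≈ η × %ΔI = 2.44 × (-15.8%) = -38.552%.
New Q ≈ 497.5 × (1 − 0.38552) = 305.7.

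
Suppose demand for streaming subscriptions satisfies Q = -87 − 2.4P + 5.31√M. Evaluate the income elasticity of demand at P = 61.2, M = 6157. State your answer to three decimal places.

1.140

At P = 61.2, M = 6157: Q = 182.777.
Holding P constant, ∂Q/∂M = 5.31/(2√M) = 0.0338361.
η_M = (∂Q/∂M)·(M/Q) = 0.0338361 × (6157/182.777) = 1.140.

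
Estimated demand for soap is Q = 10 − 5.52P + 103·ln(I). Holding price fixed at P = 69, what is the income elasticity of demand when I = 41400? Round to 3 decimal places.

At P = 69, I = 41400: Q = 724.117.
Holding P constant, ∂Q/∂I = 103/I = 0.00248792.
η_I = (∂Q/∂I)·(I/Q) = 0.00248792 × (41400/724.117) = 0.142.

0.142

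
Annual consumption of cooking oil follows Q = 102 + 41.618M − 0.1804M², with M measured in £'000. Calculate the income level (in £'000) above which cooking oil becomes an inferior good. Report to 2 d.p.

dQ/dM = 41.618 − 0.3608M.
The good is inferior where dQ/dM < 0. Setting dQ/dM = 0 gives M = 41.618 / 0.3608 = 115.35.

115.35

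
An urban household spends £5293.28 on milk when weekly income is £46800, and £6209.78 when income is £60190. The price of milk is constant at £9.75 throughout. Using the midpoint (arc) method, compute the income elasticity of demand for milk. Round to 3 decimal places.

With a constant price, Q₁ = 5293.28/9.75 = 542.901 and Q₂ = 6209.78/9.75 = 636.901 (equivalently, work directly with expenditure since P cancels).
Midpoint %ΔQ = (6209.78 − 5293.28)/5751.53 = 0.15935; midpoint %ΔI = (60190 − 46800)/53495 = 0.25030.
η = 0.15935 / 0.25030 = 0.637.

0.637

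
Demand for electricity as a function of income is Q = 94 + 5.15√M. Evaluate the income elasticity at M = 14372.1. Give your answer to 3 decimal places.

0.434

At M = 14372.1: Q = 711.401.
dQ/dM = 5.15/(2√M) = 0.0214792 at this income.
η = (dQ/dM)·(M/Q) = 0.0214792 × (14372.1/711.401) = 0.434.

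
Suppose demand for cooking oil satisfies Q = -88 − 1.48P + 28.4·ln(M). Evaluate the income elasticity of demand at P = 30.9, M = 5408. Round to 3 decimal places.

At P = 30.9, M = 5408: Q = 110.384.
Holding P constant, ∂Q/∂M = 28.4/M = 0.00525148.
η_M = (∂Q/∂M)·(M/Q) = 0.00525148 × (5408/110.384) = 0.257.

0.257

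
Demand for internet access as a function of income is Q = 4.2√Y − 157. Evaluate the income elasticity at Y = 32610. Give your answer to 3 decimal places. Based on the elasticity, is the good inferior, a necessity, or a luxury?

0.631 (necessity)

At Y = 32610: Q = 601.446.
dQ/dY = 4.2/(2√Y) = 0.011629 at this income.
η = (dQ/dY)·(Y/Q) = 0.011629 × (32610/601.446) = 0.631.
Since 0 < η < 1, the good is a necessity.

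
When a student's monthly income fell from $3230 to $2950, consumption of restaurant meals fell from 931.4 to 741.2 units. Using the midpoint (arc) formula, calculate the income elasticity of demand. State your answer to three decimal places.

ΔQ = 741.2 − 931.4 = -190.2; midpoint Q̄ = (931.4 + 741.2)/2 = 836.3.
ΔI = 2950 − 3230 = -280; midpoint Ī = (3230 + 2950)/2 = 3090.
η = (ΔQ/Q̄) ÷ (ΔI/Ī) = (-190.2/836.3) ÷ (-280/3090) = 2.510.

2.510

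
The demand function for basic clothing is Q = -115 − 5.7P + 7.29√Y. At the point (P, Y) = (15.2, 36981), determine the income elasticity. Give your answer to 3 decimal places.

0.584

At P = 15.2, Y = 36981: Q = 1200.259.
Holding P constant, ∂Q/∂Y = 7.29/(2√Y) = 0.0189543.
η_Y = (∂Q/∂Y)·(Y/Q) = 0.0189543 × (36981/1200.259) = 0.584.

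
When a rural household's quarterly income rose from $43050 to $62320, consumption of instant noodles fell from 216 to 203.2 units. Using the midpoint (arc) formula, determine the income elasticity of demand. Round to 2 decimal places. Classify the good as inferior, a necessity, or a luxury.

ΔQ = 203.2 − 216 = -12.8; midpoint Q̄ = (216 + 203.2)/2 = 209.6.
ΔI = 62320 − 43050 = 19270; midpoint Ī = (43050 + 62320)/2 = 52685.
η = (ΔQ/Q̄) ÷ (ΔI/Ī) = (-12.8/209.6) ÷ (19270/52685) = -0.17.
η < 0 ⇒ inferior good.

-0.17 (inferior good)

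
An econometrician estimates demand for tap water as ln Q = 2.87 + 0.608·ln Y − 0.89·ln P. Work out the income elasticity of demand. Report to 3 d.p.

In a log-linear demand, the coefficient on ln Y is the income elasticity.
So η = 0.608.

0.608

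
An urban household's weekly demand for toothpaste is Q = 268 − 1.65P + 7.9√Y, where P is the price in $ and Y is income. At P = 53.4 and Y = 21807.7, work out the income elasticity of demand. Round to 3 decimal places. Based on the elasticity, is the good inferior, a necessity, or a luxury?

0.433 (necessity)

At P = 53.4, Y = 21807.7: Q = 1346.517.
Holding P constant, ∂Q/∂Y = 7.9/(2√Y) = 0.0267481.
η_Y = (∂Q/∂Y)·(Y/Q) = 0.0267481 × (21807.7/1346.517) = 0.433.
Since 0 < η < 1, this is a necessity.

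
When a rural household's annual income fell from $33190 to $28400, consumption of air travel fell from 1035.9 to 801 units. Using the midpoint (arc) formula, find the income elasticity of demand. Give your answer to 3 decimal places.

ΔQ = 801 − 1035.9 = -234.9; midpoint Q̄ = (1035.9 + 801)/2 = 918.45.
ΔI = 28400 − 33190 = -4790; midpoint Ī = (33190 + 28400)/2 = 30795.
η = (ΔQ/Q̄) ÷ (ΔI/Ī) = (-234.9/918.45) ÷ (-4790/30795) = 1.644.

1.644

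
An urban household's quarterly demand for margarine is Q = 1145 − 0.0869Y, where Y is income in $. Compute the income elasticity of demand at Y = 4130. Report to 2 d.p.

-0.46

At Y = 4130: Q = 786.103.
dQ/dY = −0.0869.
η = (dQ/dY)·(Y/Q) = -0.0869 × (4130/786.103) = -0.46.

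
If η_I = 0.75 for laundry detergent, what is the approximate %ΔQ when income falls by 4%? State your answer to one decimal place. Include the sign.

-3.0%

%ΔQ ≈ η × %ΔI = 0.75 × (-4%) = -3.0%.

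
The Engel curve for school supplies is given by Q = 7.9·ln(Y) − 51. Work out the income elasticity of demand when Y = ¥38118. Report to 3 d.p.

At Y = 38118: Q = 32.333.
dQ/dY = 7.9/Y = 0.000207251 at this income.
η = (dQ/dY)·(Y/Q) = 0.000207251 × (38118/32.333) = 0.244.

0.244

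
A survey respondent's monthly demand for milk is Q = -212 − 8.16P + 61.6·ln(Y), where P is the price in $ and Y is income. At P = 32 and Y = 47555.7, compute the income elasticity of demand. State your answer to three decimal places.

0.324

At P = 32, Y = 47555.7: Q = 190.291.
Holding P constant, ∂Q/∂Y = 61.6/Y = 0.00129532.
η_Y = (∂Q/∂Y)·(Y/Q) = 0.00129532 × (47555.7/190.291) = 0.324.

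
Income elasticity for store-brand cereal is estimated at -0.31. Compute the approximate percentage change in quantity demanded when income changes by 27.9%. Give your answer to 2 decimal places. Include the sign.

-8.65%

%ΔQ ≈ η × %ΔI = -0.31 × 27.9% = -8.65%.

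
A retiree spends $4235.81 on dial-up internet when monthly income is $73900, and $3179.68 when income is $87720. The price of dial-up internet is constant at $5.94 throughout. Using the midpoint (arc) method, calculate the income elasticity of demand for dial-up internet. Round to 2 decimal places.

-1.67

With a constant price, Q₁ = 4235.81/5.94 = 713.099 and Q₂ = 3179.68/5.94 = 535.300 (equivalently, work directly with expenditure since P cancels).
Midpoint %ΔQ = (3179.68 − 4235.81)/3707.75 = -0.28484; midpoint %ΔI = (87720 − 73900)/80810 = 0.17102.
η = -0.28484 / 0.17102 = -1.67.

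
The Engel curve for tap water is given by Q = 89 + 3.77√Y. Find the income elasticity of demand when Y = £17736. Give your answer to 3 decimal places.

0.425

At Y = 17736: Q = 591.076.
dQ/dY = 3.77/(2√Y) = 0.0141541 at this income.
η = (dQ/dY)·(Y/Q) = 0.0141541 × (17736/591.076) = 0.425.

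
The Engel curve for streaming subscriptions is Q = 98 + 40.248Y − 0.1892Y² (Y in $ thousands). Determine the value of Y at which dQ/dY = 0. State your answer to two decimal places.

106.36

dQ/dY = 40.248 − 0.3784Y.
The good is inferior where dQ/dY < 0. Setting dQ/dY = 0 gives Y = 40.248 / 0.3784 = 106.36.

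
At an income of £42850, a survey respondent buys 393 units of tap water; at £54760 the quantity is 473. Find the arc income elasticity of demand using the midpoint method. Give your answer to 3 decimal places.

0.757

ΔQ = 473 − 393 = 80; midpoint Q̄ = (393 + 473)/2 = 433.
ΔI = 54760 − 42850 = 11910; midpoint Ī = (42850 + 54760)/2 = 48805.
η = (ΔQ/Q̄) ÷ (ΔI/Ī) = (80/433) ÷ (11910/48805) = 0.757.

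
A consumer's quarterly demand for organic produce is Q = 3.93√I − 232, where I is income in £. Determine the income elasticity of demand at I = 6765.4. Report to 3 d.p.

1.771

At I = 6765.4: Q = 91.251.
dQ/dI = 3.93/(2√I) = 0.02389 at this income.
η = (dQ/dI)·(I/Q) = 0.02389 × (6765.4/91.251) = 1.771.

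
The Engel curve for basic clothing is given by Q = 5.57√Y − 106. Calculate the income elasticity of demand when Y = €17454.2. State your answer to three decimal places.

0.584

At Y = 17454.2: Q = 629.877.
dQ/dY = 5.57/(2√Y) = 0.0210802 at this income.
η = (dQ/dY)·(Y/Q) = 0.0210802 × (17454.2/629.877) = 0.584.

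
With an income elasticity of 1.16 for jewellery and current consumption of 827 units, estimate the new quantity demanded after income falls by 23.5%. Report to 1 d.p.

601.6

%ΔQ ≈ η × %ΔI = 1.16 × (-23.5%) = -27.26%.
New Q ≈ 827 × (1 − 0.2726) = 601.6.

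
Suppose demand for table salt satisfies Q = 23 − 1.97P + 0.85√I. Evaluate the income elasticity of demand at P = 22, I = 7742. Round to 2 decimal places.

At P = 22, I = 7742: Q = 54.450.
Holding P constant, ∂Q/∂I = 0.85/(2√I) = 0.00483017.
η_I = (∂Q/∂I)·(I/Q) = 0.00483017 × (7742/54.450) = 0.69.

0.69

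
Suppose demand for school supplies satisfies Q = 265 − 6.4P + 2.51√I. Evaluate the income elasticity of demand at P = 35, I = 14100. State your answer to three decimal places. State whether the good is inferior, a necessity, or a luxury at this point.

At P = 35, I = 14100: Q = 339.046.
Holding P constant, ∂Q/∂I = 2.51/(2√I) = 0.010569.
η_I = (∂Q/∂I)·(I/Q) = 0.010569 × (14100/339.046) = 0.440.
Since 0 < η < 1, this is a necessity.

0.440 (necessity)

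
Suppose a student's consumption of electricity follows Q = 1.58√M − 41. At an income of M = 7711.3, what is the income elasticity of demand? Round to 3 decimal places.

At M = 7711.3: Q = 97.746.
dQ/dM = 1.58/(2√M) = 0.00899629 at this income.
η = (dQ/dM)·(M/Q) = 0.00899629 × (7711.3/97.746) = 0.710.

0.710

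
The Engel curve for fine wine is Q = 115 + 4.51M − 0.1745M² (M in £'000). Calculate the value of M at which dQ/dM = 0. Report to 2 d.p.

dQ/dM = 4.51 − 0.349M.
The good is inferior where dQ/dM < 0. Setting dQ/dM = 0 gives M = 4.51 / 0.349 = 12.92.

12.92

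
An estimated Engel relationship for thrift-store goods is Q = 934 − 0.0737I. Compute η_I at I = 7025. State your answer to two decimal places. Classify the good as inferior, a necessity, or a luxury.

At I = 7025: Q = 416.257.
dQ/dI = −0.0737.
η = (dQ/dI)·(I/Q) = -0.0737 × (7025/416.257) = -1.24.
Since η < 0, the good is an inferior good.

-1.24 (inferior good)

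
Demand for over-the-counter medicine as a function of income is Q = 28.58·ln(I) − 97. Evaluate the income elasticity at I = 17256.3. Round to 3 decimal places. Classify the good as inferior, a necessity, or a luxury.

0.157 (necessity)

At I = 17256.3: Q = 181.825.
dQ/dI = 28.58/I = 0.00165621 at this income.
η = (dQ/dI)·(I/Q) = 0.00165621 × (17256.3/181.825) = 0.157.
Since 0 < η < 1, the good is a necessity.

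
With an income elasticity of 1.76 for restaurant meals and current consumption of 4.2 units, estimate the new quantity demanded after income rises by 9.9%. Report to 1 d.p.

%ΔQ ≈ η × %ΔI = 1.76 × 9.9% = 17.424%.
New Q ≈ 4.2 × (1 + 0.17424) = 4.9.

4.9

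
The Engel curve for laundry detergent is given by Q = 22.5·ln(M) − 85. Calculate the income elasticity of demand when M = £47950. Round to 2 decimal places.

0.14

At M = 47950: Q = 157.503.
dQ/dM = 22.5/M = 0.000469239 at this income.
η = (dQ/dM)·(M/Q) = 0.000469239 × (47950/157.503) = 0.14.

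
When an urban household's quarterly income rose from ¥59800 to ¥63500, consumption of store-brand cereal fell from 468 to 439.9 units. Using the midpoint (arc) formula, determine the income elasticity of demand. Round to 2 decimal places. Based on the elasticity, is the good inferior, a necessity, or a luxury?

-1.03 (inferior good)

ΔQ = 439.9 − 468 = -28.1; midpoint Q̄ = (468 + 439.9)/2 = 453.95.
ΔI = 63500 − 59800 = 3700; midpoint Ī = (59800 + 63500)/2 = 61650.
η = (ΔQ/Q̄) ÷ (ΔI/Ī) = (-28.1/453.95) ÷ (3700/61650) = -1.03.
η < 0 ⇒ inferior good.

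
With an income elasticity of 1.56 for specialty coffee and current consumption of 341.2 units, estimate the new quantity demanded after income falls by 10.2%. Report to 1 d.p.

286.9

%ΔQ ≈ η × %ΔI = 1.56 × (-10.2%) = -15.912%.
New Q ≈ 341.2 × (1 − 0.15912) = 286.9.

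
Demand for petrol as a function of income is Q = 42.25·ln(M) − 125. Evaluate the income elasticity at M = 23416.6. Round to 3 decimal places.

0.141

At M = 23416.6: Q = 300.086.
dQ/dM = 42.25/M = 0.00180428 at this income.
η = (dQ/dM)·(M/Q) = 0.00180428 × (23416.6/300.086) = 0.141.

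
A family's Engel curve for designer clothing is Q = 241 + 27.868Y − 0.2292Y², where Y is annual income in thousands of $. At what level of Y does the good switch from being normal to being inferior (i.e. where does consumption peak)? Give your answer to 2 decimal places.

dQ/dY = 27.868 − 0.4584Y.
The good is inferior where dQ/dY < 0. Setting dQ/dY = 0 gives Y = 27.868 / 0.4584 = 60.79.

60.79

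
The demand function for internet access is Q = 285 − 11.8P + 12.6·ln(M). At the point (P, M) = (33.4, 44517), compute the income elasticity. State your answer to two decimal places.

0.49

At P = 33.4, M = 44517: Q = 25.746.
Holding P constant, ∂Q/∂M = 12.6/M = 0.000283038.
η_M = (∂Q/∂M)·(M/Q) = 0.000283038 × (44517/25.746) = 0.49.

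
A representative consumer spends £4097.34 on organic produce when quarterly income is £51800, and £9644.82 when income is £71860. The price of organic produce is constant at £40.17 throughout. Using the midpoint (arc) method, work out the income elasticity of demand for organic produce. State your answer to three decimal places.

With a constant price, Q₁ = 4097.34/40.17 = 102.000 and Q₂ = 9644.82/40.17 = 240.100 (equivalently, work directly with expenditure since P cancels).
Midpoint %ΔQ = (9644.82 − 4097.34)/6871.08 = 0.80737; midpoint %ΔI = (71860 − 51800)/61830 = 0.32444.
η = 0.80737 / 0.32444 = 2.489.

2.489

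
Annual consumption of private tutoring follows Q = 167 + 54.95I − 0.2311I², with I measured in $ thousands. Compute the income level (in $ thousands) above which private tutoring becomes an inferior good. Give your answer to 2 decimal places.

dQ/dI = 54.95 − 0.4622I.
The good is inferior where dQ/dI < 0. Setting dQ/dI = 0 gives I = 54.95 / 0.4622 = 118.89.

118.89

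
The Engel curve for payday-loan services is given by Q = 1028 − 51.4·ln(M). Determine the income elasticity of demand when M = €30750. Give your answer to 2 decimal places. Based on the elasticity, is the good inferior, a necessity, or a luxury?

At M = 30750: Q = 496.851.
dQ/dM = -51.4/M = -0.00167154 at this income.
η = (dQ/dM)·(M/Q) = -0.00167154 × (30750/496.851) = -0.10.
Since η < 0, the good is an inferior good.

-0.10 (inferior good)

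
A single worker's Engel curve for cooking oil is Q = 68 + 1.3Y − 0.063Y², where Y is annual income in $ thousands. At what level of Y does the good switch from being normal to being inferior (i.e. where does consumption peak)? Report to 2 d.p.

10.32

dQ/dY = 1.3 − 0.126Y.
The good is inferior where dQ/dY < 0. Setting dQ/dY = 0 gives Y = 1.3 / 0.126 = 10.32.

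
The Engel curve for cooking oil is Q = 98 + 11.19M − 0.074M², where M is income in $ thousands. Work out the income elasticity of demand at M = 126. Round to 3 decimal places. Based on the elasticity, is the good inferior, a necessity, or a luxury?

-2.821 (inferior good)

At M = 126: Q = 333.1160.
dQ/dM = 11.19 − 0.148M = -7.45800.
η = (dQ/dM)·(M/Q) = -7.45800 × (126/333.1160) = -2.821.
η < 0 ⇒ inferior good.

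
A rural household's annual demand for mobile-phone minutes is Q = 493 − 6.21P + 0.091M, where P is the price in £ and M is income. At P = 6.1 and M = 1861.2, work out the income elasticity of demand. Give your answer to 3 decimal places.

0.271

At P = 6.1, M = 1861.2: Q = 624.488.
Holding P constant, ∂Q/∂M = 0.091.
η_M = (∂Q/∂M)·(M/Q) = 0.091 × (1861.2/624.488) = 0.271.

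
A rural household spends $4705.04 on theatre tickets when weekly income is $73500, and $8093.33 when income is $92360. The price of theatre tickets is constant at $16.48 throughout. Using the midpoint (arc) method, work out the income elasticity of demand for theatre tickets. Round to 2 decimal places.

With a constant price, Q₁ = 4705.04/16.48 = 285.500 and Q₂ = 8093.33/16.48 = 491.100 (equivalently, work directly with expenditure since P cancels).
Midpoint %ΔQ = (8093.33 − 4705.04)/6399.19 = 0.52949; midpoint %ΔI = (92360 − 73500)/82930 = 0.22742.
η = 0.52949 / 0.22742 = 2.33.

2.33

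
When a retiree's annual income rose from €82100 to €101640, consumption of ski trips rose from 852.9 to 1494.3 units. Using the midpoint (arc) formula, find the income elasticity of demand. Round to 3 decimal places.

2.570

ΔQ = 1494.3 − 852.9 = 641.4; midpoint Q̄ = (852.9 + 1494.3)/2 = 1173.6.
ΔI = 101640 − 82100 = 19540; midpoint Ī = (82100 + 101640)/2 = 91870.
η = (ΔQ/Q̄) ÷ (ΔI/Ī) = (641.4/1173.6) ÷ (19540/91870) = 2.570.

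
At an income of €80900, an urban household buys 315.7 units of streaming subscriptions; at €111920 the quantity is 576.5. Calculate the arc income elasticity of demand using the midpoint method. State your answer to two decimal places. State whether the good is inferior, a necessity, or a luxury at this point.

1.82 (luxury)

ΔQ = 576.5 − 315.7 = 260.8; midpoint Q̄ = (315.7 + 576.5)/2 = 446.1.
ΔI = 111920 − 80900 = 31020; midpoint Ī = (80900 + 111920)/2 = 96410.
η = (ΔQ/Q̄) ÷ (ΔI/Ī) = (260.8/446.1) ÷ (31020/96410) = 1.82.
η > 1 ⇒ luxury.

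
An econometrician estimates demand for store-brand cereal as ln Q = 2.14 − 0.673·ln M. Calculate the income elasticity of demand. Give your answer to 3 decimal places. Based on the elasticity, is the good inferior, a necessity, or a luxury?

In a log-linear demand, the coefficient on ln M is the income elasticity.
So η = -0.673.
η < 0 ⇒ inferior good.

-0.673 (inferior good)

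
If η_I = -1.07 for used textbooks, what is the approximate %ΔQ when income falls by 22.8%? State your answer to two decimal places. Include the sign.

%ΔQ ≈ η × %ΔI = -1.07 × (-22.8%) = 24.40%.

24.40%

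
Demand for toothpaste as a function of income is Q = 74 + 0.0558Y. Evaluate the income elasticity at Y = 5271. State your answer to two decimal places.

0.80

At Y = 5271: Q = 368.122.
dQ/dY = 0.0558.
η = (dQ/dY)·(Y/Q) = 0.0558 × (5271/368.122) = 0.80.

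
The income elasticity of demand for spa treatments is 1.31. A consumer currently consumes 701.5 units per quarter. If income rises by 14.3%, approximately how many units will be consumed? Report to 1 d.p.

832.9

%ΔQ ≈ η × %ΔI = 1.31 × 14.3% = 18.733%.
New Q ≈ 701.5 × (1 + 0.18733) = 832.9.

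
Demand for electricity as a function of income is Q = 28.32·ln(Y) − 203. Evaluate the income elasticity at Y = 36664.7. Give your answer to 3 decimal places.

At Y = 36664.7: Q = 94.631.
dQ/dY = 28.32/Y = 0.000772405 at this income.
η = (dQ/dY)·(Y/Q) = 0.000772405 × (36664.7/94.631) = 0.299.

0.299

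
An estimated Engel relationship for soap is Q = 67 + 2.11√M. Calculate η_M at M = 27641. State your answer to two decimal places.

0.42

At M = 27641: Q = 417.800.
dQ/dM = 2.11/(2√M) = 0.00634564 at this income.
η = (dQ/dM)·(M/Q) = 0.00634564 × (27641/417.800) = 0.42.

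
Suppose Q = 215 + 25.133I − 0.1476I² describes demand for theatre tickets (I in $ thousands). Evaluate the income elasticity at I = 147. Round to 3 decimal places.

-3.728

At I = 147: Q = 720.0626.
dQ/dI = 25.133 − 0.2952I = -18.26140.
η = (dQ/dI)·(I/Q) = -18.26140 × (147/720.0626) = -3.728.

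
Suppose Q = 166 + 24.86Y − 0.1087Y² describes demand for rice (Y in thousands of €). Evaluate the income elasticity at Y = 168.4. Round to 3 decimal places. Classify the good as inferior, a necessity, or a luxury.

-1.558 (inferior good)

At Y = 168.4: Q = 1269.8485.
dQ/dY = 24.86 − 0.2174Y = -11.75016.
η = (dQ/dY)·(Y/Q) = -11.75016 × (168.4/1269.8485) = -1.558.
η < 0 ⇒ inferior good.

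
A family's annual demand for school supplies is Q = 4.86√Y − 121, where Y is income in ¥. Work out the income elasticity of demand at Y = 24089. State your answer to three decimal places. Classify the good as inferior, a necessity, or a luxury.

0.596 (necessity)

At Y = 24089: Q = 633.303.
dQ/dY = 4.86/(2√Y) = 0.0156566 at this income.
η = (dQ/dY)·(Y/Q) = 0.0156566 × (24089/633.303) = 0.596.
Since 0 < η < 1, the good is a necessity.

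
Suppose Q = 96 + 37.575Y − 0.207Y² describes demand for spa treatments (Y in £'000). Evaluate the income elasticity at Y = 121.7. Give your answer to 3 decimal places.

At Y = 121.7: Q = 1603.0233.
dQ/dY = 37.575 − 0.414Y = -12.80880.
η = (dQ/dY)·(Y/Q) = -12.80880 × (121.7/1603.0233) = -0.972.

-0.972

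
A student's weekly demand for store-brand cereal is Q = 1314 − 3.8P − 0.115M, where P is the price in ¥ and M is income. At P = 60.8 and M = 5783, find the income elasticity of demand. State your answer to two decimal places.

At P = 60.8, M = 5783: Q = 417.915.
Holding P constant, ∂Q/∂M = −0.115.
η_M = (∂Q/∂M)·(M/Q) = -0.115 × (5783/417.915) = -1.59.

-1.59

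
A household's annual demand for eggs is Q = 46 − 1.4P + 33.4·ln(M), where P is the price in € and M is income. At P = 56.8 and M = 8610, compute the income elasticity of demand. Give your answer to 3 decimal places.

At P = 56.8, M = 8610: Q = 269.107.
Holding P constant, ∂Q/∂M = 33.4/M = 0.00387921.
η_M = (∂Q/∂M)·(M/Q) = 0.00387921 × (8610/269.107) = 0.124.

0.124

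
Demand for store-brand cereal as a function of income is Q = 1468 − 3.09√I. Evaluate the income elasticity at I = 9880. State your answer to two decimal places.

-0.13

At I = 9880: Q = 1160.860.
dQ/dI = -3.09/(2√I) = -0.0155435 at this income.
η = (dQ/dI)·(I/Q) = -0.0155435 × (9880/1160.860) = -0.13.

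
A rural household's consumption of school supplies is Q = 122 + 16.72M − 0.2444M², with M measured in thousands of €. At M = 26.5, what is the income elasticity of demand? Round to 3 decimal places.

At M = 26.5: Q = 393.4501.
dQ/dM = 16.72 − 0.4888M = 3.76680.
η = (dQ/dM)·(M/Q) = 3.76680 × (26.5/393.4501) = 0.254.

0.254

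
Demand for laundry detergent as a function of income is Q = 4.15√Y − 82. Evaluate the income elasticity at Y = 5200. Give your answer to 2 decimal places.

At Y = 5200: Q = 217.261.
dQ/dY = 4.15/(2√Y) = 0.0287751 at this income.
η = (dQ/dY)·(Y/Q) = 0.0287751 × (5200/217.261) = 0.69.

0.69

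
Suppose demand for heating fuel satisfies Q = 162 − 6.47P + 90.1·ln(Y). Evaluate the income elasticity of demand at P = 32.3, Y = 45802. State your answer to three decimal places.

At P = 32.3, Y = 45802: Q = 919.980.
Holding P constant, ∂Q/∂Y = 90.1/Y = 0.00196716.
η_Y = (∂Q/∂Y)·(Y/Q) = 0.00196716 × (45802/919.980) = 0.098.

0.098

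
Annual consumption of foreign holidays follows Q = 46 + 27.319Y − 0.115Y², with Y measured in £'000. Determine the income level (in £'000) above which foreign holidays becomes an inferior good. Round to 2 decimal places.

dQ/dY = 27.319 − 0.23Y.
The good is inferior where dQ/dY < 0. Setting dQ/dY = 0 gives Y = 27.319 / 0.23 = 118.78.

118.78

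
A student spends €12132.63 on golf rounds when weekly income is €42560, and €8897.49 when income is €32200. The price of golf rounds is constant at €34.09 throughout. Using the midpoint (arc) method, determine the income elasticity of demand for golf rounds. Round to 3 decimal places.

With a constant price, Q₁ = 12132.63/34.09 = 355.900 and Q₂ = 8897.49/34.09 = 261.000 (equivalently, work directly with expenditure since P cancels).
Midpoint %ΔQ = (8897.49 − 12132.63)/10515.06 = -0.30767; midpoint %ΔI = (32200 − 42560)/37380 = -0.27715.
η = -0.30767 / -0.27715 = 1.110.

1.110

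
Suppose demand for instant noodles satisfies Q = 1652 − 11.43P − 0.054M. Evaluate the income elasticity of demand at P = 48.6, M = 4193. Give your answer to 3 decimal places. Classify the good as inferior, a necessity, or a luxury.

At P = 48.6, M = 4193: Q = 870.080.
Holding P constant, ∂Q/∂M = −0.054.
η_M = (∂Q/∂M)·(M/Q) = -0.054 × (4193/870.080) = -0.260.
Since η < 0, this is an inferior good.

-0.260 (inferior good)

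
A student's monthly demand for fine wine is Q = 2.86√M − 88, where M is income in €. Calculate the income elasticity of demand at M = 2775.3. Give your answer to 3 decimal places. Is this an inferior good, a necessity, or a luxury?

1.202 (luxury)

At M = 2775.3: Q = 62.668.
dQ/dM = 2.86/(2√M) = 0.0271445 at this income.
η = (dQ/dM)·(M/Q) = 0.0271445 × (2775.3/62.668) = 1.202.
Since η > 1, the good is a luxury.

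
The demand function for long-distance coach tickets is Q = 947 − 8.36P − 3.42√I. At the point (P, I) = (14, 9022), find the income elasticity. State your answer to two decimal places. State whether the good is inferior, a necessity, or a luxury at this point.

-0.32 (inferior good)

At P = 14, I = 9022: Q = 505.114.
Holding P constant, ∂Q/∂I = -3.42/(2√I) = -0.018003.
η_I = (∂Q/∂I)·(I/Q) = -0.018003 × (9022/505.114) = -0.32.
Since η < 0, this is an inferior good.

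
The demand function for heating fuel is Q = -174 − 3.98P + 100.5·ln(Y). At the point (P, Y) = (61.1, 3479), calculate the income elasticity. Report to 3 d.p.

0.250

At P = 61.1, Y = 3479: Q = 402.349.
Holding P constant, ∂Q/∂Y = 100.5/Y = 0.0288876.
η_Y = (∂Q/∂Y)·(Y/Q) = 0.0288876 × (3479/402.349) = 0.250.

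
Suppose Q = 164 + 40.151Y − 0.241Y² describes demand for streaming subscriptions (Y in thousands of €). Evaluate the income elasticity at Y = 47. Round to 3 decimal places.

At Y = 47: Q = 1518.7280.
dQ/dY = 40.151 − 0.482Y = 17.49700.
η = (dQ/dY)·(Y/Q) = 17.49700 × (47/1518.7280) = 0.541.

0.541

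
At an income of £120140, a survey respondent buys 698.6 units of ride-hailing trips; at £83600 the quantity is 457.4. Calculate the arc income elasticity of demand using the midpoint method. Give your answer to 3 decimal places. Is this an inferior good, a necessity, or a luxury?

ΔQ = 457.4 − 698.6 = -241.2; midpoint Q̄ = (698.6 + 457.4)/2 = 578.
ΔI = 83600 − 120140 = -36540; midpoint Ī = (120140 + 83600)/2 = 101870.
η = (ΔQ/Q̄) ÷ (ΔI/Ī) = (-241.2/578) ÷ (-36540/101870) = 1.163.
η > 1 ⇒ luxury.

1.163 (luxury)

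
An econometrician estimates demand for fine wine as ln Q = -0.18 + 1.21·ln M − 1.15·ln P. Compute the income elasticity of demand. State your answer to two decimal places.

1.21

In a log-linear demand, the coefficient on ln M is the income elasticity.
So η = 1.21.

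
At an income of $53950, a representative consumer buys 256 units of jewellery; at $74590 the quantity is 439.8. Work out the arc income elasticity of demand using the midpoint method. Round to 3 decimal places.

ΔQ = 439.8 − 256 = 183.8; midpoint Q̄ = (256 + 439.8)/2 = 347.9.
ΔI = 74590 − 53950 = 20640; midpoint Ī = (53950 + 74590)/2 = 64270.
η = (ΔQ/Q̄) ÷ (ΔI/Ī) = (183.8/347.9) ÷ (20640/64270) = 1.645.

1.645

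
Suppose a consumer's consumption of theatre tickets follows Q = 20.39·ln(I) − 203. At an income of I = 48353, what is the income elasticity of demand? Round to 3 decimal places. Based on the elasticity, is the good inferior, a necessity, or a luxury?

1.204 (luxury)

At I = 48353: Q = 16.932.
dQ/dI = 20.39/I = 0.00042169 at this income.
η = (dQ/dI)·(I/Q) = 0.00042169 × (48353/16.932) = 1.204.
Since η > 1, the good is a luxury.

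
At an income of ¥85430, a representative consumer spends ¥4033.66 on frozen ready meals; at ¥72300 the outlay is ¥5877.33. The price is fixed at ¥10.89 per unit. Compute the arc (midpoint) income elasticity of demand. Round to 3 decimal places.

-2.235

With a constant price, Q₁ = 4033.66/10.89 = 370.400 and Q₂ = 5877.33/10.89 = 539.700 (equivalently, work directly with expenditure since P cancels).
Midpoint %ΔQ = (5877.33 − 4033.66)/4955.50 = 0.37205; midpoint %ΔI = (72300 − 85430)/78865 = -0.16649.
η = 0.37205 / -0.16649 = -2.235.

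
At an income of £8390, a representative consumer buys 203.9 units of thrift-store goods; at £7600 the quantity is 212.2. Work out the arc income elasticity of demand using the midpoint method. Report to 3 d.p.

-0.404

ΔQ = 212.2 − 203.9 = 8.3; midpoint Q̄ = (203.9 + 212.2)/2 = 208.05.
ΔI = 7600 − 8390 = -790; midpoint Ī = (8390 + 7600)/2 = 7995.
η = (ΔQ/Q̄) ÷ (ΔI/Ī) = (8.3/208.05) ÷ (-790/7995) = -0.404.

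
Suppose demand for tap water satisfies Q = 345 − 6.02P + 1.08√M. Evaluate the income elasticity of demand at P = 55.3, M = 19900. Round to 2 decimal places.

At P = 55.3, M = 19900: Q = 164.447.
Holding P constant, ∂Q/∂M = 1.08/(2√M) = 0.00382796.
η_M = (∂Q/∂M)·(M/Q) = 0.00382796 × (19900/164.447) = 0.46.

0.46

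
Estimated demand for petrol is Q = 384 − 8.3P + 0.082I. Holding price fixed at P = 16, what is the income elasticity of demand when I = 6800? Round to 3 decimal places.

At P = 16, I = 6800: Q = 808.800.
Holding P constant, ∂Q/∂I = 0.082.
η_I = (∂Q/∂I)·(I/Q) = 0.082 × (6800/808.800) = 0.689.

0.689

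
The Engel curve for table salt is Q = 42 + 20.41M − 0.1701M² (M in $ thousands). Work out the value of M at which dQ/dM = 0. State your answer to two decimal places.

dQ/dM = 20.41 − 0.3402M.
The good is inferior where dQ/dM < 0. Setting dQ/dM = 0 gives M = 20.41 / 0.3402 = 59.99.

59.99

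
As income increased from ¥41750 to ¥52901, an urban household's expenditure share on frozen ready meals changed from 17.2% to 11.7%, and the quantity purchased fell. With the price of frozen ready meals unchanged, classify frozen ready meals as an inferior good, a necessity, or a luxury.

Quantity demanded falls as income rises, so η < 0.

inferior good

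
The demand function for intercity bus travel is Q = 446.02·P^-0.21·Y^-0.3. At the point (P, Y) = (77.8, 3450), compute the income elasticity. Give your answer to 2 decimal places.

For a multiplicative demand Q = A·P^α·Y^β, the income elasticity is β everywhere.
Here β = -0.3, so η = -0.30.

-0.30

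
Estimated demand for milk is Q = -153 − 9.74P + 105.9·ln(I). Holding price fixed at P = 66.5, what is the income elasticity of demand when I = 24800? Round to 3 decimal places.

0.391

At P = 66.5, I = 24800: Q = 270.850.
Holding P constant, ∂Q/∂I = 105.9/I = 0.00427016.
η_I = (∂Q/∂I)·(I/Q) = 0.00427016 × (24800/270.850) = 0.391.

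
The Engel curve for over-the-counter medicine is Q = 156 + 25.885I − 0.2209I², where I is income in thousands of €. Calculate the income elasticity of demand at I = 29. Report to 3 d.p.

0.526

At I = 29: Q = 720.8881.
dQ/dI = 25.885 − 0.4418I = 13.07280.
η = (dQ/dI)·(I/Q) = 13.07280 × (29/720.8881) = 0.526.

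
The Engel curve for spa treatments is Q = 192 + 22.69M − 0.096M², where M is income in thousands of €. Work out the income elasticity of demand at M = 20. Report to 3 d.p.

At M = 20: Q = 607.4000.
dQ/dM = 22.69 − 0.192M = 18.85000.
η = (dQ/dM)·(M/Q) = 18.85000 × (20/607.4000) = 0.621.

0.621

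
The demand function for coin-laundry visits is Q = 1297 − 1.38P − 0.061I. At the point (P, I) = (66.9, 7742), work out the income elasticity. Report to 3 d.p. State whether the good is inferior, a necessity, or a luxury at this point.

At P = 66.9, I = 7742: Q = 732.416.
Holding P constant, ∂Q/∂I = −0.061.
η_I = (∂Q/∂I)·(I/Q) = -0.061 × (7742/732.416) = -0.645.
Since η < 0, this is an inferior good.

-0.645 (inferior good)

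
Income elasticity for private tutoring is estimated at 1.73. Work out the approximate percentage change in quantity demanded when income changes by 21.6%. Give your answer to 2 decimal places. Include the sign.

37.37%

%ΔQ ≈ η × %ΔI = 1.73 × 21.6% = 37.37%.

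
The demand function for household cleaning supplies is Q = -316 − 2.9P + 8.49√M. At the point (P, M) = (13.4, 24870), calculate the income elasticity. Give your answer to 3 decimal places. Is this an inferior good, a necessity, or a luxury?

At P = 13.4, M = 24870: Q = 984.032.
Holding P constant, ∂Q/∂M = 8.49/(2√M) = 0.0269178.
η_M = (∂Q/∂M)·(M/Q) = 0.0269178 × (24870/984.032) = 0.680.
Since 0 < η < 1, this is a necessity.

0.680 (necessity)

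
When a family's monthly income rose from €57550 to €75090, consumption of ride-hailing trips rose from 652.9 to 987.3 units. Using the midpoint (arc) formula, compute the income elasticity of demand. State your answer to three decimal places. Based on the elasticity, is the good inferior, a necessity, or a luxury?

1.542 (luxury)

ΔQ = 987.3 − 652.9 = 334.4; midpoint Q̄ = (652.9 + 987.3)/2 = 820.1.
ΔI = 75090 − 57550 = 17540; midpoint Ī = (57550 + 75090)/2 = 66320.
η = (ΔQ/Q̄) ÷ (ΔI/Ī) = (334.4/820.1) ÷ (17540/66320) = 1.542.
η > 1 ⇒ luxury.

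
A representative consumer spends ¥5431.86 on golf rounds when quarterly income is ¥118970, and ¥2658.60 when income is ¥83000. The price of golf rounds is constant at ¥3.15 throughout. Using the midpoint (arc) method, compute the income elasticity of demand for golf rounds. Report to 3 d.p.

1.925

With a constant price, Q₁ = 5431.86/3.15 = 1724.400 and Q₂ = 2658.60/3.15 = 844.000 (equivalently, work directly with expenditure since P cancels).
Midpoint %ΔQ = (2658.60 − 5431.86)/4045.23 = -0.68556; midpoint %ΔI = (83000 − 118970)/100985 = -0.35619.
η = -0.68556 / -0.35619 = 1.925.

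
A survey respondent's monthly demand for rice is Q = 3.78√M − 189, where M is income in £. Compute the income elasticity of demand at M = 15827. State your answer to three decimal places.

At M = 15827: Q = 286.544.
dQ/dM = 3.78/(2√M) = 0.0150232 at this income.
η = (dQ/dM)·(M/Q) = 0.0150232 × (15827/286.544) = 0.830.

0.830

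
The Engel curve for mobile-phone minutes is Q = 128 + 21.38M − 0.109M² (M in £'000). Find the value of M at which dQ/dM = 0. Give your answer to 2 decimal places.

dQ/dM = 21.38 − 0.218M.
The good is inferior where dQ/dM < 0. Setting dQ/dM = 0 gives M = 21.38 / 0.218 = 98.07.

98.07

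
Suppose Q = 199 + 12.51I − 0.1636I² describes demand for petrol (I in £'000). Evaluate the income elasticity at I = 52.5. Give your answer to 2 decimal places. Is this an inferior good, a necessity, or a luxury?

-0.61 (inferior good)

At I = 52.5: Q = 404.8525.
dQ/dI = 12.51 − 0.3272I = -4.66800.
η = (dQ/dI)·(I/Q) = -4.66800 × (52.5/404.8525) = -0.61.
η < 0 ⇒ inferior good.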